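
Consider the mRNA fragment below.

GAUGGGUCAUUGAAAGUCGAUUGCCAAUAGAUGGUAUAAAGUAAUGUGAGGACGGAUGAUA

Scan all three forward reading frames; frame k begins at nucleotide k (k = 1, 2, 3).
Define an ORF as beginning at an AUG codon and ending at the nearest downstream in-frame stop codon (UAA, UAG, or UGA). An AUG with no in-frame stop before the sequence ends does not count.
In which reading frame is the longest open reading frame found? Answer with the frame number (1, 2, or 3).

Frame 1: GAU GGG UCA UUG AAA GUC GAU UGC CAA UAG AUG GUA UAA AGU AAU GUG AGG ACG GAU GAU — AUG at 31, stop UAA at 37 → 9 nt.
Frame 2: AUG GGU CAU UGA AAG UCG AUU GCC AAU AGA UGG UAU AAA GUA AUG UGA GGA CGG AUG AUA — AUG at 2, stop UGA at 11 → 12 nt; AUG at 44, stop UGA at 47 → 6 nt.
Frame 3: UGG GUC AUU GAA AGU CGA UUG CCA AUA GAU GGU AUA AAG UAA UGU GAG GAC GGA UGA — no AUG→stop ORF.
Longest ORF is 12 nt in frame 2 (positions 2–13).

2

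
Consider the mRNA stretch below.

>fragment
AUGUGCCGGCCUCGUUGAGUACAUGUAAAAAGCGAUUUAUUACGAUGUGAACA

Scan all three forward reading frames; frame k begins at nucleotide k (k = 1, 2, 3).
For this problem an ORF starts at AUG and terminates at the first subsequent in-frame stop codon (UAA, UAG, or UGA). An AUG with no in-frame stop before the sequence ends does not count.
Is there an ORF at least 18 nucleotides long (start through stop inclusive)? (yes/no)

yes

Frame 1: AUG UGC CGG CCU CGU UGA GUA CAU GUA AAA AGC GAU UUA UUA CGA UGU GAA — AUG at 1, stop UGA at 16 → 18 nt.
Frame 2: UGU GCC GGC CUC GUU GAG UAC AUG UAA AAA GCG AUU UAU UAC GAU GUG AAC — AUG at 23, stop UAA at 26 → 6 nt.
Frame 3: GUG CCG GCC UCG UUG AGU ACA UGU AAA AAG CGA UUU AUU ACG AUG UGA ACA — AUG at 45, stop UGA at 48 → 6 nt.
Frame 1 has an ORF of 18 nucleotides (positions 1–18) ≥ 18, so yes.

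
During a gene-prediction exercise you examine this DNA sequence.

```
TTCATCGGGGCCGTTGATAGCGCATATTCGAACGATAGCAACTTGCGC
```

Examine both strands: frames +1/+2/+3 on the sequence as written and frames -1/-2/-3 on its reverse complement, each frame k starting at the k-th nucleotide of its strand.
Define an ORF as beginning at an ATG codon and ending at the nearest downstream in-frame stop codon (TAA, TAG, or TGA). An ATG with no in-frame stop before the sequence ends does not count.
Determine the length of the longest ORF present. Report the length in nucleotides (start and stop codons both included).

24

Reverse complement (5'→3'): GCGCAAGTTGCTATCGTTCGAATATGCGCTATCAACGGCCCCGATGAA
Frame +1: TTC ATC GGG GCC GTT GAT AGC GCA TAT TCG AAC GAT AGC AAC TTG CGC — no ATG→stop ORF.
Frame +2: TCA TCG GGG CCG TTG ATA GCG CAT ATT CGA ACG ATA GCA ACT TGC — no ATG→stop ORF.
Frame +3: CAT CGG GGC CGT TGA TAG CGC ATA TTC GAA CGA TAG CAA CTT GCG — no ATG→stop ORF.
Frame -1: GCG CAA GTT GCT ATC GTT CGA ATA TGC GCT ATC AAC GGC CCC GAT GAA — no ATG→stop ORF.
Frame -2: CGC AAG TTG CTA TCG TTC GAA TAT GCG CTA TCA ACG GCC CCG ATG — no ATG→stop ORF.
Frame -3: GCA AGT TGC TAT CGT TCG AAT ATG CGC TAT CAA CGG CCC CGA TGA — ATG at 24, stop TGA at 45 → 24 nt.
Longest: frame -3, positions 24–47, 24 nt = 8 codons = 7 aa. → 24 nucleotides.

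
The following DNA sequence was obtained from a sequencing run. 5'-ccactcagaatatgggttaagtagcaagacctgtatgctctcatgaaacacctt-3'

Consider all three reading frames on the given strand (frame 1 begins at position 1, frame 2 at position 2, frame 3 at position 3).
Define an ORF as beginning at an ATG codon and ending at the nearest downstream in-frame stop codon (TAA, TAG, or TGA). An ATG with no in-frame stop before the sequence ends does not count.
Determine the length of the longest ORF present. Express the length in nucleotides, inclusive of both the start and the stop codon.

Frame 1: CCA CTC AGA ATA TGG GTT AAG TAG CAA GAC CTG TAT GCT CTC ATG AAA CAC CTT — no ATG→stop ORF.
Frame 2: CAC TCA GAA TAT GGG TTA AGT AGC AAG ACC TGT ATG CTC TCA TGA AAC ACC — ATG at 35, stop TGA at 44 → 12 nt.
Frame 3: ACT CAG AAT ATG GGT TAA GTA GCA AGA CCT GTA TGC TCT CAT GAA ACA CCT — ATG at 12, stop TAA at 18 → 9 nt.
Longest: frame 2, positions 35–46, 12 nt = 4 codons = 3 aa. → 12 nucleotides.

12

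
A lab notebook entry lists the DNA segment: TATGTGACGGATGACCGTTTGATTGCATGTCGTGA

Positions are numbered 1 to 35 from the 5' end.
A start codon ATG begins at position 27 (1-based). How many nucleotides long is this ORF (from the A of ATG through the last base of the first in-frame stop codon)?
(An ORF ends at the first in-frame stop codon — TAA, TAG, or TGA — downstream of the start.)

9

Codons from position 27: ATG (27–29), TCG (30–32), TGA (33–35).
TGA is the first in-frame stop; ORF spans 27–35, 9 nucleotides.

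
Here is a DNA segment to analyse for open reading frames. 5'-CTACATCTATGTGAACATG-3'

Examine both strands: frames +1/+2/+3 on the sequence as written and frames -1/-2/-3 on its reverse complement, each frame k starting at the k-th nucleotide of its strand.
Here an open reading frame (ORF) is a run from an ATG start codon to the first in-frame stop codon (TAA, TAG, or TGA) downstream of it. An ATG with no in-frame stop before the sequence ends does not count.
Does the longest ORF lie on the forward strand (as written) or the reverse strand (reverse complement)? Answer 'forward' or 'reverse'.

Reverse complement (5'→3'): CATGTTCACATAGATGTAG
Frame +1: CTA CAT CTA TGT GAA CAT — no ATG→stop ORF.
Frame +2: TAC ATC TAT GTG AAC ATG — no ATG→stop ORF.
Frame +3: ACA TCT ATG TGA ACA — ATG at 9, stop TGA at 12 → 6 nt.
Frame -1: CAT GTT CAC ATA GAT GTA — no ATG→stop ORF.
Frame -2: ATG TTC ACA TAG ATG TAG — ATG at 2, stop TAG at 11 → 12 nt; ATG at 14, stop TAG at 17 → 6 nt.
Frame -3: TGT TCA CAT AGA TGT — no ATG→stop ORF.
Forward-strand max 6 nt; reverse-strand max 12 nt. The reverse strand has the longer ORF.

reverse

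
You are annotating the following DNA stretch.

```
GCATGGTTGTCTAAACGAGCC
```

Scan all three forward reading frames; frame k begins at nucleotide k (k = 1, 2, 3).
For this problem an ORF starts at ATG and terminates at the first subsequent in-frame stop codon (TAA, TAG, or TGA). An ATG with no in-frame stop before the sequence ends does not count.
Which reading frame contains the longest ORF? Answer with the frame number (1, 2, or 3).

Frame 1: GCA TGG TTG TCT AAA CGA GCC — no ATG→stop ORF.
Frame 2: CAT GGT TGT CTA AAC GAG — no ATG→stop ORF.
Frame 3: ATG GTT GTC TAA ACG AGC — ATG at 3, stop TAA at 12 → 12 nt.
Longest ORF is 12 nt in frame 3 (positions 3–14).

3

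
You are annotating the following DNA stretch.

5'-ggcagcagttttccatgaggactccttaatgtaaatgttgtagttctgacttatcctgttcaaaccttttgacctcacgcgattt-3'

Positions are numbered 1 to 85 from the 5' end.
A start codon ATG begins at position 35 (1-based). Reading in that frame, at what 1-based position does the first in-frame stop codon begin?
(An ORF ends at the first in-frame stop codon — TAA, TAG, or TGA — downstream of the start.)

41

Codons from position 35: ATG (35–37), TTG (38–40), TAG (41–43).
TAG is a stop codon; it begins at position 41.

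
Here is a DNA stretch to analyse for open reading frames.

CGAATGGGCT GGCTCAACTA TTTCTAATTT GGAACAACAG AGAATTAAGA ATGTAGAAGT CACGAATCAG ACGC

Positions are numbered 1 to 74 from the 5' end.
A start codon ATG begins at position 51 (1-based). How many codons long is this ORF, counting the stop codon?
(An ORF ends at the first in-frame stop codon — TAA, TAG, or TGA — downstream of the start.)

Codons from position 51: ATG (51–53), TAG (54–56).
TAG is the first in-frame stop; that's 2 codons including the stop.

2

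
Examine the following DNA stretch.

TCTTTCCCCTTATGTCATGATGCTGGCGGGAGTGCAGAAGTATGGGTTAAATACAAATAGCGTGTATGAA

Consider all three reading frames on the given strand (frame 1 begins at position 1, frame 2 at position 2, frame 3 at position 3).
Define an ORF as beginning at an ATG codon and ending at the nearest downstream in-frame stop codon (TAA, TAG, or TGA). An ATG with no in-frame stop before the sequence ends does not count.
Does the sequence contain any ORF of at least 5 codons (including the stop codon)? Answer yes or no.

Frame 1: TCT TTC CCC TTA TGT CAT GAT GCT GGC GGG AGT GCA GAA GTA TGG GTT AAA TAC AAA TAG CGT GTA TGA — no ATG→stop ORF.
Frame 2: CTT TCC CCT TAT GTC ATG ATG CTG GCG GGA GTG CAG AAG TAT GGG TTA AAT ACA AAT AGC GTG TAT GAA — no ATG→stop ORF.
Frame 3: TTT CCC CTT ATG TCA TGA TGC TGG CGG GAG TGC AGA AGT ATG GGT TAA ATA CAA ATA GCG TGT ATG — ATG at 12, stop TGA at 18 → 9 nt; ATG at 42, stop TAA at 48 → 9 nt.
Largest ORF found is 3 codons < 5, so no.

no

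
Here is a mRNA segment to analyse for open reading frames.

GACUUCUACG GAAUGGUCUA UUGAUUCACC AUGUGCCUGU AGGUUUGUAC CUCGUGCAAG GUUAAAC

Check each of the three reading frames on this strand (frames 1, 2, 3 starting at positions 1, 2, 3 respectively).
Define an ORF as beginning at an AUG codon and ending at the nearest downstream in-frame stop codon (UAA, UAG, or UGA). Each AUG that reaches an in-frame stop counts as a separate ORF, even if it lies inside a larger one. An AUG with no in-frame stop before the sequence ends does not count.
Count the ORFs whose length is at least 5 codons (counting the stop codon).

0

Frame 1: GAC UUC UAC GGA AUG GUC UAU UGA UUC ACC AUG UGC CUG UAG GUU UGU ACC UCG UGC AAG GUU AAA — AUG at 13, stop UGA at 22 → 12 nt; AUG at 31, stop UAG at 40 → 12 nt.
Frame 2: ACU UCU ACG GAA UGG UCU AUU GAU UCA CCA UGU GCC UGU AGG UUU GUA CCU CGU GCA AGG UUA AAC — no AUG→stop ORF.
Frame 3: CUU CUA CGG AAU GGU CUA UUG AUU CAC CAU GUG CCU GUA GGU UUG UAC CUC GUG CAA GGU UAA — no AUG→stop ORF.
No ORF reaches 5 codons. Count = 0.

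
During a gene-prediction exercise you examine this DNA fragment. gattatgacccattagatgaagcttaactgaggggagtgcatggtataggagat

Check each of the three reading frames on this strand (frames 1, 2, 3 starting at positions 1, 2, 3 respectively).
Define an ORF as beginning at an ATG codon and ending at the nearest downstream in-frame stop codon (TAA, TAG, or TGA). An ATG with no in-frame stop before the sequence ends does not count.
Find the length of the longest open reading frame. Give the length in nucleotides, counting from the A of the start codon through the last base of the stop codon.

15

Frame 1: GAT TAT GAC CCA TTA GAT GAA GCT TAA CTG AGG GGA GTG CAT GGT ATA GGA GAT — no ATG→stop ORF.
Frame 2: ATT ATG ACC CAT TAG ATG AAG CTT AAC TGA GGG GAG TGC ATG GTA TAG GAG — ATG at 5, stop TAG at 14 → 12 nt; ATG at 17, stop TGA at 29 → 15 nt; ATG at 41, stop TAG at 47 → 9 nt.
Frame 3: TTA TGA CCC ATT AGA TGA AGC TTA ACT GAG GGG AGT GCA TGG TAT AGG AGA — no ATG→stop ORF.
Longest: frame 2, positions 17–31, 15 nt = 5 codons = 4 aa. → 15 nucleotides.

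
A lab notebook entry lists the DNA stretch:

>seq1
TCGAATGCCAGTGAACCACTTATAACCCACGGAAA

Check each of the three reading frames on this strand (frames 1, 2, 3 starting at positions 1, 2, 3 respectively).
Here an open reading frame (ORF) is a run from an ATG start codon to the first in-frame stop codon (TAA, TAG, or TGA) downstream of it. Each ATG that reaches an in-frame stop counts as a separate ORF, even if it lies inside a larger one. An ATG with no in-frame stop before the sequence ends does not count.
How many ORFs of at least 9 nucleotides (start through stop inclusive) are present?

Frame 1: TCG AAT GCC AGT GAA CCA CTT ATA ACC CAC GGA — no ATG→stop ORF.
Frame 2: CGA ATG CCA GTG AAC CAC TTA TAA CCC ACG GAA — ATG at 5, stop TAA at 23 → 21 nt.
Frame 3: GAA TGC CAG TGA ACC ACT TAT AAC CCA CGG AAA — no ATG→stop ORF.
ORFs ≥ 9 nucleotides: frame 2 5–25 (21 nucleotides). Count = 1.

1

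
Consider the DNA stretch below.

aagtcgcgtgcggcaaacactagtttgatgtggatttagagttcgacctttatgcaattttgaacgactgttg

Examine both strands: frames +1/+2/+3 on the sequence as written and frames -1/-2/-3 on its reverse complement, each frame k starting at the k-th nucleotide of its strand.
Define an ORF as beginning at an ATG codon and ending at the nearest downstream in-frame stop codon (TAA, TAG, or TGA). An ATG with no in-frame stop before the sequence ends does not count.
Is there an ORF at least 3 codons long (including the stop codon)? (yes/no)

yes

Reverse complement (5'→3'): CAACAGTCGTTCAAAATTGCATAAAGGTCGAACTCTAAATCCACATCAAACTAGTGTTTGCCGCACGCGACTT
Frame +1: AAG TCG CGT GCG GCA AAC ACT AGT TTG ATG TGG ATT TAG AGT TCG ACC TTT ATG CAA TTT TGA ACG ACT GTT — ATG at 28, stop TAG at 37 → 12 nt; ATG at 52, stop TGA at 61 → 12 nt.
Frame +2: AGT CGC GTG CGG CAA ACA CTA GTT TGA TGT GGA TTT AGA GTT CGA CCT TTA TGC AAT TTT GAA CGA CTG TTG — no ATG→stop ORF.
Frame +3: GTC GCG TGC GGC AAA CAC TAG TTT GAT GTG GAT TTA GAG TTC GAC CTT TAT GCA ATT TTG AAC GAC TGT — no ATG→stop ORF.
Frame -1: CAA CAG TCG TTC AAA ATT GCA TAA AGG TCG AAC TCT AAA TCC ACA TCA AAC TAG TGT TTG CCG CAC GCG ACT — no ATG→stop ORF.
Frame -2: AAC AGT CGT TCA AAA TTG CAT AAA GGT CGA ACT CTA AAT CCA CAT CAA ACT AGT GTT TGC CGC ACG CGA CTT — no ATG→stop ORF.
Frame -3: ACA GTC GTT CAA AAT TGC ATA AAG GTC GAA CTC TAA ATC CAC ATC AAA CTA GTG TTT GCC GCA CGC GAC — no ATG→stop ORF.
Frame +1 has an ORF of 4 codons (positions 28–39) ≥ 3, so yes.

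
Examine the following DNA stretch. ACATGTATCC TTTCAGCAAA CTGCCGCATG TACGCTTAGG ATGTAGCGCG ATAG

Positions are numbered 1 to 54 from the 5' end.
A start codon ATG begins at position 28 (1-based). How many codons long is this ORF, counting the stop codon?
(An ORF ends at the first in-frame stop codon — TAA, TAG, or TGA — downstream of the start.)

Codons from position 28: ATG (28–30), TAC (31–33), GCT (34–36), TAG (37–39).
TAG is the first in-frame stop; that's 4 codons including the stop.

4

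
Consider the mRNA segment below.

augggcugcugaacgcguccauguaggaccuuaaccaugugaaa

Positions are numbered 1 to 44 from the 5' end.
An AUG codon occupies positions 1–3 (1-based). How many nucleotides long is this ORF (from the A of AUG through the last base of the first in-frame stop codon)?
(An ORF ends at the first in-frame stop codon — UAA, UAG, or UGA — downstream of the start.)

Codons from position 1: AUG (1–3), GGC (4–6), UGC (7–9), UGA (10–12).
UGA is the first in-frame stop; ORF spans 1–12, 12 nucleotides.

12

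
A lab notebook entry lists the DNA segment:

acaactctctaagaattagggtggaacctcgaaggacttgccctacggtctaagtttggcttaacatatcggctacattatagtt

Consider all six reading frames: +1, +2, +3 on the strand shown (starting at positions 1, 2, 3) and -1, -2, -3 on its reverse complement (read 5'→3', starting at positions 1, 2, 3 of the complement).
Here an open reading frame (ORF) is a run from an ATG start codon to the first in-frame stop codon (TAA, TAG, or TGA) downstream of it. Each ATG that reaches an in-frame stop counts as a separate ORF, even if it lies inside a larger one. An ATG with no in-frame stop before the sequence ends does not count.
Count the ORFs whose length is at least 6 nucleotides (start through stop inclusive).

Reverse complement (5'→3'): AACTATAATGTAGCCGATATGTTAAGCCAAACTTAGACCGTAGGGCAAGTCCTTCGAGGTTCCACCCTAATTCTTAGAGAGTTGT
Frame +1: ACA ACT CTC TAA GAA TTA GGG TGG AAC CTC GAA GGA CTT GCC CTA CGG TCT AAG TTT GGC TTA ACA TAT CGG CTA CAT TAT AGT — no ATG→stop ORF.
Frame +2: CAA CTC TCT AAG AAT TAG GGT GGA ACC TCG AAG GAC TTG CCC TAC GGT CTA AGT TTG GCT TAA CAT ATC GGC TAC ATT ATA GTT — no ATG→stop ORF.
Frame +3: AAC TCT CTA AGA ATT AGG GTG GAA CCT CGA AGG ACT TGC CCT ACG GTC TAA GTT TGG CTT AAC ATA TCG GCT ACA TTA TAG — no ATG→stop ORF.
Frame -1: AAC TAT AAT GTA GCC GAT ATG TTA AGC CAA ACT TAG ACC GTA GGG CAA GTC CTT CGA GGT TCC ACC CTA ATT CTT AGA GAG TTG — ATG at 19, stop TAG at 34 → 18 nt.
Frame -2: ACT ATA ATG TAG CCG ATA TGT TAA GCC AAA CTT AGA CCG TAG GGC AAG TCC TTC GAG GTT CCA CCC TAA TTC TTA GAG AGT TGT — ATG at 8, stop TAG at 11 → 6 nt.
Frame -3: CTA TAA TGT AGC CGA TAT GTT AAG CCA AAC TTA GAC CGT AGG GCA AGT CCT TCG AGG TTC CAC CCT AAT TCT TAG AGA GTT — no ATG→stop ORF.
ORFs ≥ 6 nucleotides: frame -1 19–36 (18 nucleotides), frame -2 8–13 (6 nucleotides). Count = 2.

2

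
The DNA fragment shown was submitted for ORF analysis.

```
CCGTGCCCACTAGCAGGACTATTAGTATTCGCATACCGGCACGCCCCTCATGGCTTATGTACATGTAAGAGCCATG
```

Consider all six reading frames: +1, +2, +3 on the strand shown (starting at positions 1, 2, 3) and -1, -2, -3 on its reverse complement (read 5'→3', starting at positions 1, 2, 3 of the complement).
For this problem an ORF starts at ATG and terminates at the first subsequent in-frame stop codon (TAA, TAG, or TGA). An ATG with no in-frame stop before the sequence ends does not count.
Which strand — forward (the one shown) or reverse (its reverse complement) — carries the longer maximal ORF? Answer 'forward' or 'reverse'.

Reverse complement (5'→3'): CATGGCTCTTACATGTACATAAGCCATGAGGGGCGTGCCGGTATGCGAATACTAATAGTCCTGCTAGTGGGCACGG
Frame +1: CCG TGC CCA CTA GCA GGA CTA TTA GTA TTC GCA TAC CGG CAC GCC CCT CAT GGC TTA TGT ACA TGT AAG AGC CAT — no ATG→stop ORF.
Frame +2: CGT GCC CAC TAG CAG GAC TAT TAG TAT TCG CAT ACC GGC ACG CCC CTC ATG GCT TAT GTA CAT GTA AGA GCC ATG — no ATG→stop ORF.
Frame +3: GTG CCC ACT AGC AGG ACT ATT AGT ATT CGC ATA CCG GCA CGC CCC TCA TGG CTT ATG TAC ATG TAA GAG CCA — ATG at 57, stop TAA at 66 → 12 nt; ATG at 63, stop TAA at 66 → 6 nt.
Frame -1: CAT GGC TCT TAC ATG TAC ATA AGC CAT GAG GGG CGT GCC GGT ATG CGA ATA CTA ATA GTC CTG CTA GTG GGC ACG — no ATG→stop ORF.
Frame -2: ATG GCT CTT ACA TGT ACA TAA GCC ATG AGG GGC GTG CCG GTA TGC GAA TAC TAA TAG TCC TGC TAG TGG GCA CGG — ATG at 2, stop TAA at 20 → 21 nt; ATG at 26, stop TAA at 53 → 30 nt.
Frame -3: TGG CTC TTA CAT GTA CAT AAG CCA TGA GGG GCG TGC CGG TAT GCG AAT ACT AAT AGT CCT GCT AGT GGG CAC — no ATG→stop ORF.
Forward-strand max 12 nt; reverse-strand max 30 nt. The reverse strand has the longer ORF.

reverse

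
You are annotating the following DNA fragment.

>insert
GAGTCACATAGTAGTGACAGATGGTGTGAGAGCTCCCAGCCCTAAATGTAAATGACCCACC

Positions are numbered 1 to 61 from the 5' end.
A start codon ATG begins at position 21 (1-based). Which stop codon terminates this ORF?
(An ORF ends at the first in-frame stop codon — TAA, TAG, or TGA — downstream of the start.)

TGA

Codons from position 21: ATG (21–23), GTG (24–26), TGA (27–29).
The first in-frame stop codon is TGA.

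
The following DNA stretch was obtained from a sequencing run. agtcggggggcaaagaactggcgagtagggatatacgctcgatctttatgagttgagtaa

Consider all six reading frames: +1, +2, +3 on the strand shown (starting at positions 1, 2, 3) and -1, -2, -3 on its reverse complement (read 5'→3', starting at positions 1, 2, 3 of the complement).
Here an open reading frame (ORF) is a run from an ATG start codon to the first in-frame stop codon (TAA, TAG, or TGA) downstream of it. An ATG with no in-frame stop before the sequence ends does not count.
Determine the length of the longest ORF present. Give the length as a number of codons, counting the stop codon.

3

Reverse complement (5'→3'): TTACTCAACTCATAAAGATCGAGCGTATATCCCTACTCGCCAGTTCTTTGCCCCCCGACT
Frame +1: AGT CGG GGG GCA AAG AAC TGG CGA GTA GGG ATA TAC GCT CGA TCT TTA TGA GTT GAG TAA — no ATG→stop ORF.
Frame +2: GTC GGG GGG CAA AGA ACT GGC GAG TAG GGA TAT ACG CTC GAT CTT TAT GAG TTG AGT — no ATG→stop ORF.
Frame +3: TCG GGG GGC AAA GAA CTG GCG AGT AGG GAT ATA CGC TCG ATC TTT ATG AGT TGA GTA — ATG at 48, stop TGA at 54 → 9 nt.
Frame -1: TTA CTC AAC TCA TAA AGA TCG AGC GTA TAT CCC TAC TCG CCA GTT CTT TGC CCC CCG ACT — no ATG→stop ORF.
Frame -2: TAC TCA ACT CAT AAA GAT CGA GCG TAT ATC CCT ACT CGC CAG TTC TTT GCC CCC CGA — no ATG→stop ORF.
Frame -3: ACT CAA CTC ATA AAG ATC GAG CGT ATA TCC CTA CTC GCC AGT TCT TTG CCC CCC GAC — no ATG→stop ORF.
Longest: frame +3, positions 48–56, 9 nt = 3 codons = 2 aa. → 3 codons.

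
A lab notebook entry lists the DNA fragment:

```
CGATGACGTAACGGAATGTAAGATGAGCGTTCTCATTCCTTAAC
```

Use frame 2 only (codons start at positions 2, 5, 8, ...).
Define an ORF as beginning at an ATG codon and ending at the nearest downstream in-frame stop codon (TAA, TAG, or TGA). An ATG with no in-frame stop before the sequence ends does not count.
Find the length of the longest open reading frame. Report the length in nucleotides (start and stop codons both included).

Frame 2: GAT GAC GTA ACG GAA TGT AAG ATG AGC GTT CTC ATT CCT TAA — ATG at 23, stop TAA at 41 → 21 nt.
Longest: frame 2, positions 23–43, 21 nt = 7 codons = 6 aa. → 21 nucleotides.

21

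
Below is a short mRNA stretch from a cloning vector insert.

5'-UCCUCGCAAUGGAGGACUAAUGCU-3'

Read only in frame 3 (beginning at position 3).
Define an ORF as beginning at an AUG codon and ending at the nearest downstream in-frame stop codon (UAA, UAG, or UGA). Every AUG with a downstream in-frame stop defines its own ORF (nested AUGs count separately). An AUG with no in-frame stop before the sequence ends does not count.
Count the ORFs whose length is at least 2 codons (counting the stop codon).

Frame 3: CUC GCA AUG GAG GAC UAA UGC — AUG at 9, stop UAA at 18 → 12 nt.
ORFs ≥ 2 codons: frame 3 9–20 (4 codons). Count = 1.

1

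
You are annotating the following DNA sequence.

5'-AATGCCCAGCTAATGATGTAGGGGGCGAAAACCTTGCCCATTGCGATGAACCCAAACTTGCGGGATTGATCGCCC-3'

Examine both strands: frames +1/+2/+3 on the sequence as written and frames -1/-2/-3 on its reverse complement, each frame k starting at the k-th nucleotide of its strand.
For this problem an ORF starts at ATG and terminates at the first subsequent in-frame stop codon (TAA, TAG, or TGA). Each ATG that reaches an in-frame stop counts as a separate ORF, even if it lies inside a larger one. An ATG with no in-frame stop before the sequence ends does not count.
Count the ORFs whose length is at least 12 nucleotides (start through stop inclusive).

Reverse complement (5'→3'): GGGCGATCAATCCCGCAAGTTTGGGTTCATCGCAATGGGCAAGGTTTTCGCCCCCTACATCATTAGCTGGGCATT
Frame +1: AAT GCC CAG CTA ATG ATG TAG GGG GCG AAA ACC TTG CCC ATT GCG ATG AAC CCA AAC TTG CGG GAT TGA TCG CCC — ATG at 13, stop TAG at 19 → 9 nt; ATG at 16, stop TAG at 19 → 6 nt; ATG at 46, stop TGA at 67 → 24 nt.
Frame +2: ATG CCC AGC TAA TGA TGT AGG GGG CGA AAA CCT TGC CCA TTG CGA TGA ACC CAA ACT TGC GGG ATT GAT CGC — ATG at 2, stop TAA at 11 → 12 nt.
Frame +3: TGC CCA GCT AAT GAT GTA GGG GGC GAA AAC CTT GCC CAT TGC GAT GAA CCC AAA CTT GCG GGA TTG ATC GCC — no ATG→stop ORF.
Frame -1: GGG CGA TCA ATC CCG CAA GTT TGG GTT CAT CGC AAT GGG CAA GGT TTT CGC CCC CTA CAT CAT TAG CTG GGC ATT — no ATG→stop ORF.
Frame -2: GGC GAT CAA TCC CGC AAG TTT GGG TTC ATC GCA ATG GGC AAG GTT TTC GCC CCC TAC ATC ATT AGC TGG GCA — no ATG→stop ORF.
Frame -3: GCG ATC AAT CCC GCA AGT TTG GGT TCA TCG CAA TGG GCA AGG TTT TCG CCC CCT ACA TCA TTA GCT GGG CAT — no ATG→stop ORF.
ORFs ≥ 12 nucleotides: frame +1 46–69 (24 nucleotides), frame +2 2–13 (12 nucleotides). Count = 2.

2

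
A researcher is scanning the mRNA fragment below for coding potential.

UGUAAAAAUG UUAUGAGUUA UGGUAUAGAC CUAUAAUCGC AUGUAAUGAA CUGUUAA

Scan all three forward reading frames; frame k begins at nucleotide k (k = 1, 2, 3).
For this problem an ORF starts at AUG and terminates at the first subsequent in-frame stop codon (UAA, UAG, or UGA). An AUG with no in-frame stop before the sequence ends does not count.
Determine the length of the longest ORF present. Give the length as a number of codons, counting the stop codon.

8

Frame 1: UGU AAA AAU GUU AUG AGU UAU GGU AUA GAC CUA UAA UCG CAU GUA AUG AAC UGU UAA — AUG at 13, stop UAA at 34 → 24 nt; AUG at 46, stop UAA at 55 → 12 nt.
Frame 2: GUA AAA AUG UUA UGA GUU AUG GUA UAG ACC UAU AAU CGC AUG UAA UGA ACU GUU — AUG at 8, stop UGA at 14 → 9 nt; AUG at 20, stop UAG at 26 → 9 nt; AUG at 41, stop UAA at 44 → 6 nt.
Frame 3: UAA AAA UGU UAU GAG UUA UGG UAU AGA CCU AUA AUC GCA UGU AAU GAA CUG UUA — no AUG→stop ORF.
Longest: frame 1, positions 13–36, 24 nt = 8 codons = 7 aa. → 8 codons.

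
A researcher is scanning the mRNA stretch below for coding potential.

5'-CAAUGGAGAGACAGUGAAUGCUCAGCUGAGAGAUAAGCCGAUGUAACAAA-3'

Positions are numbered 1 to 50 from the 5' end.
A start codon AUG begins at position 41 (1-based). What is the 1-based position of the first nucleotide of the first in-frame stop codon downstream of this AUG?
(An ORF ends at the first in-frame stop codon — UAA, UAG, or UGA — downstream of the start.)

Codons from position 41: AUG (41–43), UAA (44–46).
UAA is a stop codon; it begins at position 44.

44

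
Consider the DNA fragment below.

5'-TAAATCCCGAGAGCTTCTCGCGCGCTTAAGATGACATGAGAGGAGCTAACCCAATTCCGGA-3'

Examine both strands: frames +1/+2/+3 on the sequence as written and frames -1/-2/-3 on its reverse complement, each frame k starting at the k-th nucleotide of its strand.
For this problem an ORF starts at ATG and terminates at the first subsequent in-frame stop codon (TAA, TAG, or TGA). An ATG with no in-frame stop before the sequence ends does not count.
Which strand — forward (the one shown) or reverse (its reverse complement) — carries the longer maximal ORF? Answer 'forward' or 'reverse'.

reverse

Reverse complement (5'→3'): TCCGGAATTGGGTTAGCTCCTCTCATGTCATCTTAAGCGCGCGAGAAGCTCTCGGGATTTA
Frame +1: TAA ATC CCG AGA GCT TCT CGC GCG CTT AAG ATG ACA TGA GAG GAG CTA ACC CAA TTC CGG — ATG at 31, stop TGA at 37 → 9 nt.
Frame +2: AAA TCC CGA GAG CTT CTC GCG CGC TTA AGA TGA CAT GAG AGG AGC TAA CCC AAT TCC GGA — no ATG→stop ORF.
Frame +3: AAT CCC GAG AGC TTC TCG CGC GCT TAA GAT GAC ATG AGA GGA GCT AAC CCA ATT CCG — no ATG→stop ORF.
Frame -1: TCC GGA ATT GGG TTA GCT CCT CTC ATG TCA TCT TAA GCG CGC GAG AAG CTC TCG GGA TTT — ATG at 25, stop TAA at 34 → 12 nt.
Frame -2: CCG GAA TTG GGT TAG CTC CTC TCA TGT CAT CTT AAG CGC GCG AGA AGC TCT CGG GAT TTA — no ATG→stop ORF.
Frame -3: CGG AAT TGG GTT AGC TCC TCT CAT GTC ATC TTA AGC GCG CGA GAA GCT CTC GGG ATT — no ATG→stop ORF.
Forward-strand max 9 nt; reverse-strand max 12 nt. The reverse strand has the longer ORF.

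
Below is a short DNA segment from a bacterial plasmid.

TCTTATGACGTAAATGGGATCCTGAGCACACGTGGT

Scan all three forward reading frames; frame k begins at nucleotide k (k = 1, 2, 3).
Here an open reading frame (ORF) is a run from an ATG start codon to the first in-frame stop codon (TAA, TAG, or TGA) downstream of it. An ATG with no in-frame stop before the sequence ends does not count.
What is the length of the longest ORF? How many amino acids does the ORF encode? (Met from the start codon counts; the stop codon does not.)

Frame 1: TCT TAT GAC GTA AAT GGG ATC CTG AGC ACA CGT GGT — no ATG→stop ORF.
Frame 2: CTT ATG ACG TAA ATG GGA TCC TGA GCA CAC GTG — ATG at 5, stop TAA at 11 → 9 nt; ATG at 14, stop TGA at 23 → 12 nt.
Frame 3: TTA TGA CGT AAA TGG GAT CCT GAG CAC ACG TGG — no ATG→stop ORF.
Longest: frame 2, positions 14–25, 12 nt = 4 codons = 3 aa. → 3 amino acids.

3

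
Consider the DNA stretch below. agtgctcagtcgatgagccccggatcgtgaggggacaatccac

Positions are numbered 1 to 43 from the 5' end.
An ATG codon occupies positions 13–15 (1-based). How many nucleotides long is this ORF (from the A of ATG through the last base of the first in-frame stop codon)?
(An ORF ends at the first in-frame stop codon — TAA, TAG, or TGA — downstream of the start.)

Codons from position 13: ATG (13–15), AGC (16–18), CCC (19–21), GGA (22–24), TCG (25–27), TGA (28–30).
TGA is the first in-frame stop; ORF spans 13–30, 18 nucleotides.

18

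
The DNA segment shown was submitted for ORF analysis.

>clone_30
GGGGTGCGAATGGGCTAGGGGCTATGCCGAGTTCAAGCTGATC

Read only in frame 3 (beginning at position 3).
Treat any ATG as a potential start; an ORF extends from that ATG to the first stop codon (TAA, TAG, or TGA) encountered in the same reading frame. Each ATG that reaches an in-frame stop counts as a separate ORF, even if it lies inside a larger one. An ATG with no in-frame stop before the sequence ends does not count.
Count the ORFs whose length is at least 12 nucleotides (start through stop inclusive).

Frame 3: GGT GCG AAT GGG CTA GGG GCT ATG CCG AGT TCA AGC TGA — ATG at 24, stop TGA at 39 → 18 nt.
ORFs ≥ 12 nucleotides: frame 3 24–41 (18 nucleotides). Count = 1.

1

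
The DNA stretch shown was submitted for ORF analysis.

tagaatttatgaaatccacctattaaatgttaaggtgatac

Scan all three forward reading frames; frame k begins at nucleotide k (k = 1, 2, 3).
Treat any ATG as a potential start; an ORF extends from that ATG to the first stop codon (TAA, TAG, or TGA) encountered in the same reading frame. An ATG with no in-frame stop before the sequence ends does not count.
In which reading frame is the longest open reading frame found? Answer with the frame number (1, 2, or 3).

3

Frame 1: TAG AAT TTA TGA AAT CCA CCT ATT AAA TGT TAA GGT GAT — no ATG→stop ORF.
Frame 2: AGA ATT TAT GAA ATC CAC CTA TTA AAT GTT AAG GTG ATA — no ATG→stop ORF.
Frame 3: GAA TTT ATG AAA TCC ACC TAT TAA ATG TTA AGG TGA TAC — ATG at 9, stop TAA at 24 → 18 nt; ATG at 27, stop TGA at 36 → 12 nt.
Longest ORF is 18 nt in frame 3 (positions 9–26).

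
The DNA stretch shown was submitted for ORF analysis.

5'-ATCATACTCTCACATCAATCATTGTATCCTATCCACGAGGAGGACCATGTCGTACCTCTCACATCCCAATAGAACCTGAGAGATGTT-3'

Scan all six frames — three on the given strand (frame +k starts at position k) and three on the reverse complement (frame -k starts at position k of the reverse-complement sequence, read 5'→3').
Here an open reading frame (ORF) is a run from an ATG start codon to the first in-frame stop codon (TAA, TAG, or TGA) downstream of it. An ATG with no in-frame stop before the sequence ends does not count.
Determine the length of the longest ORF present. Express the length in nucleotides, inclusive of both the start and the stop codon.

Reverse complement (5'→3'): AACATCTCTCAGGTTCTATTGGGATGTGAGAGGTACGACATGGTCCTCCTCGTGGATAGGATACAATGATTGATGTGAGAGTATGAT
Frame +1: ATC ATA CTC TCA CAT CAA TCA TTG TAT CCT ATC CAC GAG GAG GAC CAT GTC GTA CCT CTC ACA TCC CAA TAG AAC CTG AGA GAT GTT — no ATG→stop ORF.
Frame +2: TCA TAC TCT CAC ATC AAT CAT TGT ATC CTA TCC ACG AGG AGG ACC ATG TCG TAC CTC TCA CAT CCC AAT AGA ACC TGA GAG ATG — ATG at 47, stop TGA at 77 → 33 nt.
Frame +3: CAT ACT CTC ACA TCA ATC ATT GTA TCC TAT CCA CGA GGA GGA CCA TGT CGT ACC TCT CAC ATC CCA ATA GAA CCT GAG AGA TGT — no ATG→stop ORF.
Frame -1: AAC ATC TCT CAG GTT CTA TTG GGA TGT GAG AGG TAC GAC ATG GTC CTC CTC GTG GAT AGG ATA CAA TGA TTG ATG TGA GAG TAT GAT — ATG at 40, stop TGA at 67 → 30 nt; ATG at 73, stop TGA at 76 → 6 nt.
Frame -2: ACA TCT CTC AGG TTC TAT TGG GAT GTG AGA GGT ACG ACA TGG TCC TCC TCG TGG ATA GGA TAC AAT GAT TGA TGT GAG AGT ATG — no ATG→stop ORF.
Frame -3: CAT CTC TCA GGT TCT ATT GGG ATG TGA GAG GTA CGA CAT GGT CCT CCT CGT GGA TAG GAT ACA ATG ATT GAT GTG AGA GTA TGA — ATG at 24, stop TGA at 27 → 6 nt; ATG at 66, stop TGA at 84 → 21 nt.
Longest: frame +2, positions 47–79, 33 nt = 11 codons = 10 aa. → 33 nucleotides.

33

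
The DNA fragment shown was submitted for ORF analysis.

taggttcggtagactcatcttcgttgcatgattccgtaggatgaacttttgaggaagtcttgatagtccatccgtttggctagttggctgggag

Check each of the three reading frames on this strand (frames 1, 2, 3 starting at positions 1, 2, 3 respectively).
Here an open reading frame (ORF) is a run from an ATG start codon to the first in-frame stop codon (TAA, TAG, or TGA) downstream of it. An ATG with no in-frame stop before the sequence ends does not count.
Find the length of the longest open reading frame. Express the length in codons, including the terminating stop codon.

Frame 1: TAG GTT CGG TAG ACT CAT CTT CGT TGC ATG ATT CCG TAG GAT GAA CTT TTG AGG AAG TCT TGA TAG TCC ATC CGT TTG GCT AGT TGG CTG GGA — ATG at 28, stop TAG at 37 → 12 nt.
Frame 2: AGG TTC GGT AGA CTC ATC TTC GTT GCA TGA TTC CGT AGG ATG AAC TTT TGA GGA AGT CTT GAT AGT CCA TCC GTT TGG CTA GTT GGC TGG GAG — ATG at 41, stop TGA at 50 → 12 nt.
Frame 3: GGT TCG GTA GAC TCA TCT TCG TTG CAT GAT TCC GTA GGA TGA ACT TTT GAG GAA GTC TTG ATA GTC CAT CCG TTT GGC TAG TTG GCT GGG — no ATG→stop ORF.
Longest: frame 1, positions 28–39, 12 nt = 4 codons = 3 aa. → 4 codons.

4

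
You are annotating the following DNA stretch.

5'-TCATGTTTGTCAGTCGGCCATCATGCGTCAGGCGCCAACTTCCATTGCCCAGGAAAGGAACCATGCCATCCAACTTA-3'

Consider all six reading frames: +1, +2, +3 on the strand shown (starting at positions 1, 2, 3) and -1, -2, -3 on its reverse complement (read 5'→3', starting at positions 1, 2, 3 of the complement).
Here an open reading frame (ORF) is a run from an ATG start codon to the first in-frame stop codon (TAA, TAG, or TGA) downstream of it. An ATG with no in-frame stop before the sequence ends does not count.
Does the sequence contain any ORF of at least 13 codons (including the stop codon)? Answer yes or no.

yes

Reverse complement (5'→3'): TAAGTTGGATGGCATGGTTCCTTTCCTGGGCAATGGAAGTTGGCGCCTGACGCATGATGGCCGACTGACAAACATGA
Frame +1: TCA TGT TTG TCA GTC GGC CAT CAT GCG TCA GGC GCC AAC TTC CAT TGC CCA GGA AAG GAA CCA TGC CAT CCA ACT — no ATG→stop ORF.
Frame +2: CAT GTT TGT CAG TCG GCC ATC ATG CGT CAG GCG CCA ACT TCC ATT GCC CAG GAA AGG AAC CAT GCC ATC CAA CTT — no ATG→stop ORF.
Frame +3: ATG TTT GTC AGT CGG CCA TCA TGC GTC AGG CGC CAA CTT CCA TTG CCC AGG AAA GGA ACC ATG CCA TCC AAC TTA — no ATG→stop ORF.
Frame -1: TAA GTT GGA TGG CAT GGT TCC TTT CCT GGG CAA TGG AAG TTG GCG CCT GAC GCA TGA TGG CCG ACT GAC AAA CAT — no ATG→stop ORF.
Frame -2: AAG TTG GAT GGC ATG GTT CCT TTC CTG GGC AAT GGA AGT TGG CGC CTG ACG CAT GAT GGC CGA CTG ACA AAC ATG — no ATG→stop ORF.
Frame -3: AGT TGG ATG GCA TGG TTC CTT TCC TGG GCA ATG GAA GTT GGC GCC TGA CGC ATG ATG GCC GAC TGA CAA ACA TGA — ATG at 9, stop TGA at 48 → 42 nt; ATG at 33, stop TGA at 48 → 18 nt; ATG at 54, stop TGA at 66 → 15 nt; ATG at 57, stop TGA at 66 → 12 nt.
Frame -3 has an ORF of 14 codons (positions 9–50) ≥ 13, so yes.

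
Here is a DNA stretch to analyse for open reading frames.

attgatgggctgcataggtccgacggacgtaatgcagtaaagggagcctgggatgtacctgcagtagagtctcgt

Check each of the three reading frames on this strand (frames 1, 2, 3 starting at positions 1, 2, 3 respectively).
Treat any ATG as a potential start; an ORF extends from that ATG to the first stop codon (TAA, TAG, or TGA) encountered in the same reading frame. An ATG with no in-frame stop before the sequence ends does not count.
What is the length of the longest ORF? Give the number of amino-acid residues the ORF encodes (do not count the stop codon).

11

Frame 1: ATT GAT GGG CTG CAT AGG TCC GAC GGA CGT AAT GCA GTA AAG GGA GCC TGG GAT GTA CCT GCA GTA GAG TCT CGT — no ATG→stop ORF.
Frame 2: TTG ATG GGC TGC ATA GGT CCG ACG GAC GTA ATG CAG TAA AGG GAG CCT GGG ATG TAC CTG CAG TAG AGT CTC — ATG at 5, stop TAA at 38 → 36 nt; ATG at 32, stop TAA at 38 → 9 nt; ATG at 53, stop TAG at 65 → 15 nt.
Frame 3: TGA TGG GCT GCA TAG GTC CGA CGG ACG TAA TGC AGT AAA GGG AGC CTG GGA TGT ACC TGC AGT AGA GTC TCG — no ATG→stop ORF.
Longest: frame 2, positions 5–40, 36 nt = 12 codons = 11 aa. → 11 amino acids.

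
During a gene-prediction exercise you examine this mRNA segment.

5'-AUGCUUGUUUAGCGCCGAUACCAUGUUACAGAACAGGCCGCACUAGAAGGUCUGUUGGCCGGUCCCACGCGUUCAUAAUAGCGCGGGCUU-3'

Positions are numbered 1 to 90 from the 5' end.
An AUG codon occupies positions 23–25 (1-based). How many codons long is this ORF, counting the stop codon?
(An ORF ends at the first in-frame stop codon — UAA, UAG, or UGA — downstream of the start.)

8

Codons from position 23: AUG (23–25), UUA (26–28), CAG (29–31), AAC (32–34), AGG (35–37), CCG (38–40), CAC (41–43), UAG (44–46).
UAG is the first in-frame stop; that's 8 codons including the stop.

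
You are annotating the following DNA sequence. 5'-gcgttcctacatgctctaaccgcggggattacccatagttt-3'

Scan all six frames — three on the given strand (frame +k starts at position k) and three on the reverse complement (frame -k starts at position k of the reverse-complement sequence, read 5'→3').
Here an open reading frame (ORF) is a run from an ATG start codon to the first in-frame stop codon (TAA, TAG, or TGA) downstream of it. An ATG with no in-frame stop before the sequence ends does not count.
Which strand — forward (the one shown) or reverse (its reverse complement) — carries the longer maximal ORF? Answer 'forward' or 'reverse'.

reverse

Reverse complement (5'→3'): AAACTATGGGTAATCCCCGCGGTTAGAGCATGTAGGAACGC
Frame +1: GCG TTC CTA CAT GCT CTA ACC GCG GGG ATT ACC CAT AGT — no ATG→stop ORF.
Frame +2: CGT TCC TAC ATG CTC TAA CCG CGG GGA TTA CCC ATA GTT — ATG at 11, stop TAA at 17 → 9 nt.
Frame +3: GTT CCT ACA TGC TCT AAC CGC GGG GAT TAC CCA TAG TTT — no ATG→stop ORF.
Frame -1: AAA CTA TGG GTA ATC CCC GCG GTT AGA GCA TGT AGG AAC — no ATG→stop ORF.
Frame -2: AAC TAT GGG TAA TCC CCG CGG TTA GAG CAT GTA GGA ACG — no ATG→stop ORF.
Frame -3: ACT ATG GGT AAT CCC CGC GGT TAG AGC ATG TAG GAA CGC — ATG at 6, stop TAG at 24 → 21 nt; ATG at 30, stop TAG at 33 → 6 nt.
Forward-strand max 9 nt; reverse-strand max 21 nt. The reverse strand has the longer ORF.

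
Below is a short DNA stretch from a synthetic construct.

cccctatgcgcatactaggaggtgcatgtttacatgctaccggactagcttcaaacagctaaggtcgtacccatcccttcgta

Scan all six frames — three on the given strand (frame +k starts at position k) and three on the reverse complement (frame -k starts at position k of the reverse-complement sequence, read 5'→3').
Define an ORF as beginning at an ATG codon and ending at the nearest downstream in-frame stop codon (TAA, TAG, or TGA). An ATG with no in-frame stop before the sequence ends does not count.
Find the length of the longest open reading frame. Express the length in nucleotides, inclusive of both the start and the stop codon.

57

Reverse complement (5'→3'): TACGAAGGGATGGGTACGACCTTAGCTGTTTGAAGCTAGTCCGGTAGCATGTAAACATGCACCTCCTAGTATGCGCATAGGGG
Frame +1: CCC CTA TGC GCA TAC TAG GAG GTG CAT GTT TAC ATG CTA CCG GAC TAG CTT CAA ACA GCT AAG GTC GTA CCC ATC CCT TCG — ATG at 34, stop TAG at 46 → 15 nt.
Frame +2: CCC TAT GCG CAT ACT AGG AGG TGC ATG TTT ACA TGC TAC CGG ACT AGC TTC AAA CAG CTA AGG TCG TAC CCA TCC CTT CGT — no ATG→stop ORF.
Frame +3: CCT ATG CGC ATA CTA GGA GGT GCA TGT TTA CAT GCT ACC GGA CTA GCT TCA AAC AGC TAA GGT CGT ACC CAT CCC TTC GTA — ATG at 6, stop TAA at 60 → 57 nt.
Frame -1: TAC GAA GGG ATG GGT ACG ACC TTA GCT GTT TGA AGC TAG TCC GGT AGC ATG TAA ACA TGC ACC TCC TAG TAT GCG CAT AGG — ATG at 10, stop TGA at 31 → 24 nt; ATG at 49, stop TAA at 52 → 6 nt.
Frame -2: ACG AAG GGA TGG GTA CGA CCT TAG CTG TTT GAA GCT AGT CCG GTA GCA TGT AAA CAT GCA CCT CCT AGT ATG CGC ATA GGG — no ATG→stop ORF.
Frame -3: CGA AGG GAT GGG TAC GAC CTT AGC TGT TTG AAG CTA GTC CGG TAG CAT GTA AAC ATG CAC CTC CTA GTA TGC GCA TAG GGG — ATG at 57, stop TAG at 78 → 24 nt.
Longest: frame +3, positions 6–62, 57 nt = 19 codons = 18 aa. → 57 nucleotides.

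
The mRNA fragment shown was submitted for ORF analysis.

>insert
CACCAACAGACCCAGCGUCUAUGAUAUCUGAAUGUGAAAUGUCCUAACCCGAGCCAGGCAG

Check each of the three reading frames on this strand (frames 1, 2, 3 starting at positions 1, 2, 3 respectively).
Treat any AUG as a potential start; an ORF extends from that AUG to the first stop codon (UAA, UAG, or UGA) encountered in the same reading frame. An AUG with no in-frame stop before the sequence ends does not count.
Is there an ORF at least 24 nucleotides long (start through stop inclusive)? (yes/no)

yes

Frame 1: CAC CAA CAG ACC CAG CGU CUA UGA UAU CUG AAU GUG AAA UGU CCU AAC CCG AGC CAG GCA — no AUG→stop ORF.
Frame 2: ACC AAC AGA CCC AGC GUC UAU GAU AUC UGA AUG UGA AAU GUC CUA ACC CGA GCC AGG CAG — AUG at 32, stop UGA at 35 → 6 nt.
Frame 3: CCA ACA GAC CCA GCG UCU AUG AUA UCU GAA UGU GAA AUG UCC UAA CCC GAG CCA GGC — AUG at 21, stop UAA at 45 → 27 nt; AUG at 39, stop UAA at 45 → 9 nt.
Frame 3 has an ORF of 27 nucleotides (positions 21–47) ≥ 24, so yes.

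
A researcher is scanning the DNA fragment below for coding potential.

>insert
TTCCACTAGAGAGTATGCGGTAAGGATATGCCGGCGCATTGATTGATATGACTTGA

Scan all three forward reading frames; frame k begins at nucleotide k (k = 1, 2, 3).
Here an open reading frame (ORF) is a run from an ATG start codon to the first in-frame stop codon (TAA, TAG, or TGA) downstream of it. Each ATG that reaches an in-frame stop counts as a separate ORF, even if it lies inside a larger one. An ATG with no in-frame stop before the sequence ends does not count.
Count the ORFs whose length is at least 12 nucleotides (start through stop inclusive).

Frame 1: TTC CAC TAG AGA GTA TGC GGT AAG GAT ATG CCG GCG CAT TGA TTG ATA TGA CTT — ATG at 28, stop TGA at 40 → 15 nt.
Frame 2: TCC ACT AGA GAG TAT GCG GTA AGG ATA TGC CGG CGC ATT GAT TGA TAT GAC TTG — no ATG→stop ORF.
Frame 3: CCA CTA GAG AGT ATG CGG TAA GGA TAT GCC GGC GCA TTG ATT GAT ATG ACT TGA — ATG at 15, stop TAA at 21 → 9 nt; ATG at 48, stop TGA at 54 → 9 nt.
ORFs ≥ 12 nucleotides: frame 1 28–42 (15 nucleotides). Count = 1.

1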